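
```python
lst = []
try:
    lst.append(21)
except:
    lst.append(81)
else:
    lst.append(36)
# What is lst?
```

Step-by-step execution trace:
1. try: `lst.append(21)` → lst = [21]. No exception raised.
2. `except` is skipped.
3. `else` runs (try completed without exception): `lst.append(36)` → lst = [21, 36].
Result: [21, 36]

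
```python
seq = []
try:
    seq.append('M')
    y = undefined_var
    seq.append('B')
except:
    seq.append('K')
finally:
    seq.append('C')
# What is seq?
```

Step-by-step execution trace:
1. try: `seq.append('M')` → seq = ['M'].
2. `y = undefined_var` raises NameError; `seq.append('B')` is not reached.
3. bare `except` matches → `seq.append('K')` → seq = ['M', 'K'].
4. finally always runs: `seq.append('C')` → seq = ['M', 'K', 'C'].
Result: ['M', 'K', 'C']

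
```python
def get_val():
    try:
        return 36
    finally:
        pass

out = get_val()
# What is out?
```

Step-by-step execution trace:
1. `get_val()` enters try: `return 36` sets pending return value 36.
2. Before returning, `finally: pass` runs (no effect).
3. get_val() returns 36 → out = 36.
Result: 36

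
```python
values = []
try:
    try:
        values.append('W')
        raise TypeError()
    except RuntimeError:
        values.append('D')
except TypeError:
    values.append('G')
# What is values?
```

Step-by-step execution trace:
1. Inner try: `values.append('W')` → values = ['W'].
2. `raise TypeError()` raises TypeError.
3. Inner `except RuntimeError` does not match TypeError; exception propagates to outer try.
4. Outer `except TypeError` matches → `values.append('G')` → values = ['W', 'G'].
Result: ['W', 'G']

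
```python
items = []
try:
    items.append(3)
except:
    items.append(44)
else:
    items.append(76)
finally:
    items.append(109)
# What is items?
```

Step-by-step execution trace:
1. try: `items.append(3)` → items = [3]. No exception raised.
2. `except` is skipped.
3. `else` runs: `items.append(76)` → items = [3, 76].
4. `finally` always runs: `items.append(109)` → items = [3, 76, 109].
Result: [3, 76, 109]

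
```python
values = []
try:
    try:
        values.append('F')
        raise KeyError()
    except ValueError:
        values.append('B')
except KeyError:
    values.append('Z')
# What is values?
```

Step-by-step execution trace:
1. Inner try: `values.append('F')` → values = ['F'].
2. `raise KeyError()` raises KeyError.
3. Inner `except ValueError` does not match KeyError; exception propagates to outer try.
4. Outer `except KeyError` matches → `values.append('Z')` → values = ['F', 'Z'].
Result: ['F', 'Z']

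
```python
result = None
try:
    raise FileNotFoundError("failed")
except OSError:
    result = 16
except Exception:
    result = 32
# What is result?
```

Step-by-step execution trace:
1. `raise FileNotFoundError(...)` raises FileNotFoundError.
2. `except OSError` matches (FileNotFoundError is a subclass of OSError) → result = 16.
3. `except Exception` is not reached.
Result: 16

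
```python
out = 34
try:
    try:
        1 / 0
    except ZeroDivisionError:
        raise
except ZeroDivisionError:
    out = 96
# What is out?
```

Step-by-step execution trace:
1. Inner try: `1 / 0` raises ZeroDivisionError.
2. Inner `except ZeroDivisionError` matches; bare `raise` re-raises the same ZeroDivisionError.
3. Outer `except ZeroDivisionError` matches → out = 96.
Result: 96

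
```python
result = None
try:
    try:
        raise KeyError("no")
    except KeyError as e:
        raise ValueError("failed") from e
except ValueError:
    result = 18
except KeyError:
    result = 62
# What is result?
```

Step-by-step execution trace:
1. Inner try raises KeyError; inner `except KeyError as e` catches it.
2. `raise ValueError(...) from e` raises ValueError (KeyError is attached as __cause__, but only ValueError is active).
3. Outer `except ValueError` matches → result = 18.
4. `except KeyError` is not reached.
Result: 18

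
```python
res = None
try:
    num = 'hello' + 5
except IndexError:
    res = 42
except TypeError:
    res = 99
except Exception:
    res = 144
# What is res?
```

Step-by-step execution trace:
1. `num = 'hello' + 5` raises TypeError.
2. `except IndexError` does not match TypeError; skipped.
3. `except TypeError` matches → res = 99.
4. Remaining except clauses are skipped.
Result: 99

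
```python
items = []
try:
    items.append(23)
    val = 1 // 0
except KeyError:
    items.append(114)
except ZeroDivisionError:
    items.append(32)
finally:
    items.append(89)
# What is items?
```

Step-by-step execution trace:
1. try: `items.append(23)` → items = [23].
2. `val = 1 // 0` raises ZeroDivisionError.
3. `except KeyError` does not match ZeroDivisionError; skipped.
4. `except ZeroDivisionError` matches → `items.append(32)` → items = [23, 32].
5. finally always runs: `items.append(89)` → items = [23, 32, 89].
Result: [23, 32, 89]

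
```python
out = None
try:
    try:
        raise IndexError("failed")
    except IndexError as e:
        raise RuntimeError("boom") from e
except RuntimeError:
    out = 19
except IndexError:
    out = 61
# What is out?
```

Step-by-step execution trace:
1. Inner try raises IndexError; inner `except IndexError as e` catches it.
2. `raise RuntimeError(...) from e` raises RuntimeError (IndexError is attached as __cause__, but only RuntimeError is active).
3. Outer `except RuntimeError` matches → out = 19.
4. `except IndexError` is not reached.
Result: 19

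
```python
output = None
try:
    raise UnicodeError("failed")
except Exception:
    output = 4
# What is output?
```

Step-by-step execution trace:
1. `raise UnicodeError(...)` raises UnicodeError.
2. `except Exception` matches (UnicodeError is a subclass of Exception) → output = 4.
Result: 4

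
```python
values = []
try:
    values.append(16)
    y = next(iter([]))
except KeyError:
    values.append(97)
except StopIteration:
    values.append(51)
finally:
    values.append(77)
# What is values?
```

Step-by-step execution trace:
1. try: `values.append(16)` → values = [16].
2. `y = next(iter([]))` raises StopIteration.
3. `except KeyError` does not match StopIteration; skipped.
4. `except StopIteration` matches → `values.append(51)` → values = [16, 51].
5. finally always runs: `values.append(77)` → values = [16, 51, 77].
Result: [16, 51, 77]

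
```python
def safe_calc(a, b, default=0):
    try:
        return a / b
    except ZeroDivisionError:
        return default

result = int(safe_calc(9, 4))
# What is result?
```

Step-by-step execution trace:
1. `safe_calc(9, 4)` enters try: `return 9 / 4` → returns 2.25. No exception raised.
2. `except ZeroDivisionError` is skipped.
3. `int(2.25)` → 2 → result = 2.
Result: 2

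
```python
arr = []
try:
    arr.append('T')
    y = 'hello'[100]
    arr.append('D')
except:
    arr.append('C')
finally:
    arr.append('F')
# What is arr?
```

Step-by-step execution trace:
1. try: `arr.append('T')` → arr = ['T'].
2. `y = 'hello'[100]` raises IndexError; `arr.append('D')` is not reached.
3. bare `except` matches → `arr.append('C')` → arr = ['T', 'C'].
4. finally always runs: `arr.append('F')` → arr = ['T', 'C', 'F'].
Result: ['T', 'C', 'F']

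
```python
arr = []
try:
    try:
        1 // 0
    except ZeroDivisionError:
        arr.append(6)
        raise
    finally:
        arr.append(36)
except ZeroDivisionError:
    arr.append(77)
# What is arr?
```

Step-by-step execution trace:
1. Inner try: `1 // 0` raises ZeroDivisionError.
2. Inner `except ZeroDivisionError` matches → `arr.append(6)` → arr = [6].
3. bare `raise` re-raises ZeroDivisionError.
4. Inner `finally` runs during unwinding: `arr.append(36)` → arr = [6, 36].
5. Outer `except ZeroDivisionError` matches → `arr.append(77)` → arr = [6, 36, 77].
Result: [6, 36, 77]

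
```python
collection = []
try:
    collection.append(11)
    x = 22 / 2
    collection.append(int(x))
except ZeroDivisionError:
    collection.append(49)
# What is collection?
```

Step-by-step execution trace:
1. try: `collection.append(11)` → collection = [11].
2. `x = 22 / 2` → x = 11.0. No exception raised.
3. `collection.append(int(x))` → collection = [11, 11].
4. `except ZeroDivisionError` is skipped (no exception was raised).
Result: [11, 11]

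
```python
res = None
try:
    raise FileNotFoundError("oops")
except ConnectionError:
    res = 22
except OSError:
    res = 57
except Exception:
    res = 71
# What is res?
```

Step-by-step execution trace:
1. `raise FileNotFoundError(...)` raises FileNotFoundError.
2. `except ConnectionError` does not match (FileNotFoundError is not a subclass of ConnectionError); skipped.
3. `except OSError` matches (FileNotFoundError is a subclass of OSError) → res = 57.
4. `except Exception` is not reached.
Result: 57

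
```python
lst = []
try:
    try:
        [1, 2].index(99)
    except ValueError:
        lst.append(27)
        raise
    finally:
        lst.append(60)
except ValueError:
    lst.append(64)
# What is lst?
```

Step-by-step execution trace:
1. Inner try: `[1, 2].index(99)` raises ValueError.
2. Inner `except ValueError` matches → `lst.append(27)` → lst = [27].
3. bare `raise` re-raises ValueError.
4. Inner `finally` runs during unwinding: `lst.append(60)` → lst = [27, 60].
5. Outer `except ValueError` matches → `lst.append(64)` → lst = [27, 60, 64].
Result: [27, 60, 64]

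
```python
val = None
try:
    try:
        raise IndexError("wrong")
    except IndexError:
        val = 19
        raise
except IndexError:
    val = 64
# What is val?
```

Step-by-step execution trace:
1. Inner try: `raise IndexError("wrong")` raises IndexError.
2. Inner `except IndexError` matches → val = 19.
3. bare `raise` re-raises the same IndexError.
4. Outer `except IndexError` matches → val = 64.
Result: 64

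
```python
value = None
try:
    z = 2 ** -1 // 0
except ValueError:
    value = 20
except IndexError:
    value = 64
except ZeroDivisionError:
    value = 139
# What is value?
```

Step-by-step execution trace:
1. `z = 2 ** -1 // 0` raises ZeroDivisionError.
2. `except ValueError` does not match ZeroDivisionError; skipped.
3. `except IndexError` does not match ZeroDivisionError; skipped.
4. `except ZeroDivisionError` matches → value = 139.
Result: 139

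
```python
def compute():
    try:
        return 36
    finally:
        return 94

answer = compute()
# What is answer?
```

Step-by-step execution trace:
1. `compute()` enters try: `return 36` sets pending return value 36.
2. Before returning, `finally: return 94` runs and overrides the pending return.
3. compute() returns 94 → answer = 94.
Result: 94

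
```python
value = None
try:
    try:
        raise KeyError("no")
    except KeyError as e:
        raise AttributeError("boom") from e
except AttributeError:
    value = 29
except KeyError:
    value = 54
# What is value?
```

Step-by-step execution trace:
1. Inner try raises KeyError; inner `except KeyError as e` catches it.
2. `raise AttributeError(...) from e` raises AttributeError (KeyError is attached as __cause__, but only AttributeError is active).
3. Outer `except AttributeError` matches → value = 29.
4. `except KeyError` is not reached.
Result: 29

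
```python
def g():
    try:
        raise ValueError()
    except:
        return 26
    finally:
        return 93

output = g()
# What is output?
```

Step-by-step execution trace:
1. `g()` enters try: `raise ValueError()` raises ValueError.
2. bare `except` matches → `return 26` sets pending return value 26.
3. Before returning, `finally: return 93` runs and overrides the pending return.
4. g() returns 93 → output = 93.
Result: 93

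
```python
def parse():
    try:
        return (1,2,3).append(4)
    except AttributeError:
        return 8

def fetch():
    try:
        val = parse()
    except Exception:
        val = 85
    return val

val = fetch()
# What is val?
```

Step-by-step execution trace:
1. `fetch()` calls `parse()`.
2. In parse: `(1,2,3).append(4)` raises AttributeError; `except AttributeError` catches it → returns 8.
3. In fetch: `val = parse()` → val = 8. No exception reaches fetch.
4. `except Exception` is skipped; fetch returns 8.
5. val = 8.
Result: 8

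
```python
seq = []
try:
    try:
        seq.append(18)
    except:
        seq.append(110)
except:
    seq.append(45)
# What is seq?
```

Step-by-step execution trace:
1. Inner try: `seq.append(18)` → seq = [18]. No exception raised.
2. Inner `except` is skipped.
3. Inner try completes normally; outer `except` is skipped.
Result: [18]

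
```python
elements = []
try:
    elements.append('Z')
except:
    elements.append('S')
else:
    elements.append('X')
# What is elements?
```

Step-by-step execution trace:
1. try: `elements.append('Z')` → elements = ['Z']. No exception raised.
2. `except` is skipped.
3. `else` runs (try completed without exception): `elements.append('X')` → elements = ['Z', 'X'].
Result: ['Z', 'X']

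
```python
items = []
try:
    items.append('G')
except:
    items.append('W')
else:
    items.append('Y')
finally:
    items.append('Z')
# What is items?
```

Step-by-step execution trace:
1. try: `items.append('G')` → items = ['G']. No exception raised.
2. `except` is skipped.
3. `else` runs: `items.append('Y')` → items = ['G', 'Y'].
4. `finally` always runs: `items.append('Z')` → items = ['G', 'Y', 'Z'].
Result: ['G', 'Y', 'Z']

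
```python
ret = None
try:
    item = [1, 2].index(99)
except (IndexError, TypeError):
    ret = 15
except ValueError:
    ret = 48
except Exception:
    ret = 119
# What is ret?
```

Step-by-step execution trace:
1. `item = [1, 2].index(99)` raises ValueError.
2. `except (IndexError, TypeError)` does not match ValueError; skipped.
3. `except ValueError` matches (exact type match) → ret = 48.
4. `except Exception` is not reached.
Result: 48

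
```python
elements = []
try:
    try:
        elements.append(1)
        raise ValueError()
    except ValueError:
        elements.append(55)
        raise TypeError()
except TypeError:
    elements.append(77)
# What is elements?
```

Step-by-step execution trace:
1. Inner try: `elements.append(1)` → elements = [1].
2. `raise ValueError()` raises ValueError.
3. Inner `except ValueError` matches → `elements.append(55)` → elements = [1, 55].
4. `raise TypeError()` raises TypeError; propagates to outer try.
5. Outer `except TypeError` matches → `elements.append(77)` → elements = [1, 55, 77].
Result: [1, 55, 77]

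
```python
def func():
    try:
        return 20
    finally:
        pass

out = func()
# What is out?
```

Step-by-step execution trace:
1. `func()` enters try: `return 20` sets pending return value 20.
2. Before returning, `finally: pass` runs (no effect).
3. func() returns 20 → out = 20.
Result: 20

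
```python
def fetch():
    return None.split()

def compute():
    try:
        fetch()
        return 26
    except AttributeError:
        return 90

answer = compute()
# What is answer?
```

Step-by-step execution trace:
1. `compute()` calls `fetch()`.
2. `fetch()` evaluates `None.split()`, which raises AttributeError; it propagates to the caller.
3. `return 26` is not reached.
4. `except AttributeError` in compute matches → returns 90.
5. answer = 90.
Result: 90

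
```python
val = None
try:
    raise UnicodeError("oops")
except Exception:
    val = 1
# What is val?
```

Step-by-step execution trace:
1. `raise UnicodeError(...)` raises UnicodeError.
2. `except Exception` matches (UnicodeError is a subclass of Exception) → val = 1.
Result: 1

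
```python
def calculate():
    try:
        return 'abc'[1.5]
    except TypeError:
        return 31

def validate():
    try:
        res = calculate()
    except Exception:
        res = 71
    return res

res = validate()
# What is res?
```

Step-by-step execution trace:
1. `validate()` calls `calculate()`.
2. In calculate: `'abc'[1.5]` raises TypeError; `except TypeError` catches it → returns 31.
3. In validate: `res = calculate()` → res = 31. No exception reaches validate.
4. `except Exception` is skipped; validate returns 31.
5. res = 31.
Result: 31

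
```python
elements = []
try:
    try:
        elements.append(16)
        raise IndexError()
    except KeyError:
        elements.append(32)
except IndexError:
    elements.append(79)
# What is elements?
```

Step-by-step execution trace:
1. Inner try: `elements.append(16)` → elements = [16].
2. `raise IndexError()` raises IndexError.
3. Inner `except KeyError` does not match IndexError; exception propagates to outer try.
4. Outer `except IndexError` matches → `elements.append(79)` → elements = [16, 79].
Result: [16, 79]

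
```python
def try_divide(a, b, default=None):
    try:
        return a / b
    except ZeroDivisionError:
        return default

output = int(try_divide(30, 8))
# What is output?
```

Step-by-step execution trace:
1. `try_divide(30, 8)` enters try: `return 30 / 8` → returns 3.75. No exception raised.
2. `except ZeroDivisionError` is skipped.
3. `int(3.75)` → 3 → output = 3.
Result: 3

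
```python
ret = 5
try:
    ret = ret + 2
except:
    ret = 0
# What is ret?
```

Step-by-step execution trace:
1. ret starts at 5.
2. try: `ret = ret + 2` → ret = 7. No exception raised.
3. `except` is skipped.
Result: 7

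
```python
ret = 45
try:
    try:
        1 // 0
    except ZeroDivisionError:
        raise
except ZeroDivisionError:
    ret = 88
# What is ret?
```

Step-by-step execution trace:
1. Inner try: `1 // 0` raises ZeroDivisionError.
2. Inner `except ZeroDivisionError` matches; bare `raise` re-raises the same ZeroDivisionError.
3. Outer `except ZeroDivisionError` matches → ret = 88.
Result: 88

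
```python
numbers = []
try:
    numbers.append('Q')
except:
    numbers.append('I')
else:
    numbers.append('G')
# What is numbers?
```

Step-by-step execution trace:
1. try: `numbers.append('Q')` → numbers = ['Q']. No exception raised.
2. `except` is skipped.
3. `else` runs (try completed without exception): `numbers.append('G')` → numbers = ['Q', 'G'].
Result: ['Q', 'G']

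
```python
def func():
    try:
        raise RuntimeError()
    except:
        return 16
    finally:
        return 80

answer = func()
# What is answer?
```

Step-by-step execution trace:
1. `func()` enters try: `raise RuntimeError()` raises RuntimeError.
2. bare `except` matches → `return 16` sets pending return value 16.
3. Before returning, `finally: return 80` runs and overrides the pending return.
4. func() returns 80 → answer = 80.
Result: 80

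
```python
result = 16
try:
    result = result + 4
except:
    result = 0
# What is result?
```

Step-by-step execution trace:
1. result starts at 16.
2. try: `result = result + 4` → result = 20. No exception raised.
3. `except` is skipped.
Result: 20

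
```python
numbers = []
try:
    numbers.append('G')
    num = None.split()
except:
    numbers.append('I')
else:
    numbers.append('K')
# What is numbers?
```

Step-by-step execution trace:
1. try: `numbers.append('G')` → numbers = ['G'].
2. `num = None.split()` raises AttributeError.
3. bare `except` matches → `numbers.append('I')` → numbers = ['G', 'I'].
4. `else` is skipped (an exception was raised).
Result: ['G', 'I']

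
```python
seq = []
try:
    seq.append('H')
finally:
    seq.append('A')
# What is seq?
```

Step-by-step execution trace:
1. try: `seq.append('H')` → seq = ['H'].
2. The try body completes without raising.
3. finally always runs: `seq.append('A')` → seq = ['H', 'A'].
Result: ['H', 'A']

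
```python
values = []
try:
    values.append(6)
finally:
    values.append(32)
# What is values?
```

Step-by-step execution trace:
1. try: `values.append(6)` → values = [6].
2. The try body completes without raising.
3. finally always runs: `values.append(32)` → values = [6, 32].
Result: [6, 32]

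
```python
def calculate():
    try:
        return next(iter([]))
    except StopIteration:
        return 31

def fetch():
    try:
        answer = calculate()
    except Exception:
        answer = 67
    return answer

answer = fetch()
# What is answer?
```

Step-by-step execution trace:
1. `fetch()` calls `calculate()`.
2. In calculate: `next(iter([]))` raises StopIteration; `except StopIteration` catches it → returns 31.
3. In fetch: `answer = calculate()` → answer = 31. No exception reaches fetch.
4. `except Exception` is skipped; fetch returns 31.
5. answer = 31.
Result: 31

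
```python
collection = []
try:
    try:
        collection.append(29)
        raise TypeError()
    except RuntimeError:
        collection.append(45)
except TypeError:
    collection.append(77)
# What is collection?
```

Step-by-step execution trace:
1. Inner try: `collection.append(29)` → collection = [29].
2. `raise TypeError()` raises TypeError.
3. Inner `except RuntimeError` does not match TypeError; exception propagates to outer try.
4. Outer `except TypeError` matches → `collection.append(77)` → collection = [29, 77].
Result: [29, 77]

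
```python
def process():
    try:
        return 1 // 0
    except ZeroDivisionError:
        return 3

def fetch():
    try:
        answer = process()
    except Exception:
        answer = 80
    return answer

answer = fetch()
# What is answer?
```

Step-by-step execution trace:
1. `fetch()` calls `process()`.
2. In process: `1 // 0` raises ZeroDivisionError; `except ZeroDivisionError` catches it → returns 3.
3. In fetch: `answer = process()` → answer = 3. No exception reaches fetch.
4. `except Exception` is skipped; fetch returns 3.
5. answer = 3.
Result: 3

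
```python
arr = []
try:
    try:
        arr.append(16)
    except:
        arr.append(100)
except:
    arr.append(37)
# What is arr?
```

Step-by-step execution trace:
1. Inner try: `arr.append(16)` → arr = [16]. No exception raised.
2. Inner `except` is skipped.
3. Inner try completes normally; outer `except` is skipped.
Result: [16]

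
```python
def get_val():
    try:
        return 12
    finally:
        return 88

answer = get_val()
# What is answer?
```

Step-by-step execution trace:
1. `get_val()` enters try: `return 12` sets pending return value 12.
2. Before returning, `finally: return 88` runs and overrides the pending return.
3. get_val() returns 88 → answer = 88.
Result: 88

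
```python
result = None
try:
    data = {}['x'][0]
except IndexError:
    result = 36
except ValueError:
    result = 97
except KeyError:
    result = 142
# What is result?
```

Step-by-step execution trace:
1. `data = {}['x'][0]` raises KeyError.
2. `except IndexError` does not match KeyError; skipped.
3. `except ValueError` does not match KeyError; skipped.
4. `except KeyError` matches → result = 142.
Result: 142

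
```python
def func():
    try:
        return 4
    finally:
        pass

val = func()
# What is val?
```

Step-by-step execution trace:
1. `func()` enters try: `return 4` sets pending return value 4.
2. Before returning, `finally: pass` runs (no effect).
3. func() returns 4 → val = 4.
Result: 4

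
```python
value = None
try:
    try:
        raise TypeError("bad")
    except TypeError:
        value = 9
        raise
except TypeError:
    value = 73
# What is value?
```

Step-by-step execution trace:
1. Inner try: `raise TypeError("bad")` raises TypeError.
2. Inner `except TypeError` matches → value = 9.
3. bare `raise` re-raises the same TypeError.
4. Outer `except TypeError` matches → value = 73.
Result: 73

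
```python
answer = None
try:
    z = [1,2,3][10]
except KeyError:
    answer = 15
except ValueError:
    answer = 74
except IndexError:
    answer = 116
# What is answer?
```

Step-by-step execution trace:
1. `z = [1,2,3][10]` raises IndexError.
2. `except KeyError` does not match IndexError; skipped.
3. `except ValueError` does not match IndexError; skipped.
4. `except IndexError` matches → answer = 116.
Result: 116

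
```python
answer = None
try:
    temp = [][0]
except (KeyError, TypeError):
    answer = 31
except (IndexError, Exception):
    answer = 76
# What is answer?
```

Step-by-step execution trace:
1. `temp = [][0]` raises IndexError.
2. `except (KeyError, TypeError)` does not match IndexError; skipped.
3. `except (IndexError, Exception)` matches (IndexError is in the tuple) → answer = 76.
Result: 76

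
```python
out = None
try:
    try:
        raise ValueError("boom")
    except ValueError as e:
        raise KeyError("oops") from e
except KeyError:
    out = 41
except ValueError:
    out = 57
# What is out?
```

Step-by-step execution trace:
1. Inner try raises ValueError; inner `except ValueError as e` catches it.
2. `raise KeyError(...) from e` raises KeyError (ValueError is attached as __cause__, but only KeyError is active).
3. Outer `except KeyError` matches → out = 41.
4. `except ValueError` is not reached.
Result: 41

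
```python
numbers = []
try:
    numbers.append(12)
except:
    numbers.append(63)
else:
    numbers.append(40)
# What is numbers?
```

Step-by-step execution trace:
1. try: `numbers.append(12)` → numbers = [12]. No exception raised.
2. `except` is skipped.
3. `else` runs (try completed without exception): `numbers.append(40)` → numbers = [12, 40].
Result: [12, 40]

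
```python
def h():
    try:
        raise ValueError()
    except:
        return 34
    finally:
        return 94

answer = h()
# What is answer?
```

Step-by-step execution trace:
1. `h()` enters try: `raise ValueError()` raises ValueError.
2. bare `except` matches → `return 34` sets pending return value 34.
3. Before returning, `finally: return 94` runs and overrides the pending return.
4. h() returns 94 → answer = 94.
Result: 94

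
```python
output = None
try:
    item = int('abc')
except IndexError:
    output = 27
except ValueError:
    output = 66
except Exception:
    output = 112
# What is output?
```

Step-by-step execution trace:
1. `item = int('abc')` raises ValueError.
2. `except IndexError` does not match ValueError; skipped.
3. `except ValueError` matches → output = 66.
4. Remaining except clauses are skipped.
Result: 66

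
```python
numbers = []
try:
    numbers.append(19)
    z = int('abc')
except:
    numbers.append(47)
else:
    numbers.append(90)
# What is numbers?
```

Step-by-step execution trace:
1. try: `numbers.append(19)` → numbers = [19].
2. `z = int('abc')` raises ValueError.
3. bare `except` matches → `numbers.append(47)` → numbers = [19, 47].
4. `else` is skipped (an exception was raised).
Result: [19, 47]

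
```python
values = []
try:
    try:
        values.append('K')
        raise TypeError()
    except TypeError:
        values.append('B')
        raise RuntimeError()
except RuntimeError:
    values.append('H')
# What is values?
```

Step-by-step execution trace:
1. Inner try: `values.append('K')` → values = ['K'].
2. `raise TypeError()` raises TypeError.
3. Inner `except TypeError` matches → `values.append('B')` → values = ['K', 'B'].
4. `raise RuntimeError()` raises RuntimeError; propagates to outer try.
5. Outer `except RuntimeError` matches → `values.append('H')` → values = ['K', 'B', 'H'].
Result: ['K', 'B', 'H']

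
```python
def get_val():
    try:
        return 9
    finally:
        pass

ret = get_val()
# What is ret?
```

Step-by-step execution trace:
1. `get_val()` enters try: `return 9` sets pending return value 9.
2. Before returning, `finally: pass` runs (no effect).
3. get_val() returns 9 → ret = 9.
Result: 9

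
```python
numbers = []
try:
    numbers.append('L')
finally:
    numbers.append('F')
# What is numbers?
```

Step-by-step execution trace:
1. try: `numbers.append('L')` → numbers = ['L'].
2. The try body completes without raising.
3. finally always runs: `numbers.append('F')` → numbers = ['L', 'F'].
Result: ['L', 'F']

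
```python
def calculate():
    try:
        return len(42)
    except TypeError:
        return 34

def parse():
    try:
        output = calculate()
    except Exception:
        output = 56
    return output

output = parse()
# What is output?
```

Step-by-step execution trace:
1. `parse()` calls `calculate()`.
2. In calculate: `len(42)` raises TypeError; `except TypeError` catches it → returns 34.
3. In parse: `output = calculate()` → output = 34. No exception reaches parse.
4. `except Exception` is skipped; parse returns 34.
5. output = 34.
Result: 34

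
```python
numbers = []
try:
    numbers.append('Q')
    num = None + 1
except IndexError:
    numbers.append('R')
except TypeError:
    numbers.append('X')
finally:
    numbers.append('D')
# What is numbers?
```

Step-by-step execution trace:
1. try: `numbers.append('Q')` → numbers = ['Q'].
2. `num = None + 1` raises TypeError.
3. `except IndexError` does not match TypeError; skipped.
4. `except TypeError` matches → `numbers.append('X')` → numbers = ['Q', 'X'].
5. finally always runs: `numbers.append('D')` → numbers = ['Q', 'X', 'D'].
Result: ['Q', 'X', 'D']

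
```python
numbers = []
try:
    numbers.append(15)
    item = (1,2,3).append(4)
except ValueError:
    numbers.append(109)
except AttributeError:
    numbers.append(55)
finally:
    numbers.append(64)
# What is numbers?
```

Step-by-step execution trace:
1. try: `numbers.append(15)` → numbers = [15].
2. `item = (1,2,3).append(4)` raises AttributeError.
3. `except ValueError` does not match AttributeError; skipped.
4. `except AttributeError` matches → `numbers.append(55)` → numbers = [15, 55].
5. finally always runs: `numbers.append(64)` → numbers = [15, 55, 64].
Result: [15, 55, 64]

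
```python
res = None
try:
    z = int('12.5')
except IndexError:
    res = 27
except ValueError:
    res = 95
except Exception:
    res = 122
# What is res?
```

Step-by-step execution trace:
1. `z = int('12.5')` raises ValueError.
2. `except IndexError` does not match ValueError; skipped.
3. `except ValueError` matches → res = 95.
4. Remaining except clauses are skipped.
Result: 95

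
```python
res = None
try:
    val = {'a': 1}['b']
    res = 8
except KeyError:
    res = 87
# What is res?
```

Step-by-step execution trace:
1. `val = {'a': 1}['b']` raises KeyError.
2. `res = 8` is not reached.
3. `except KeyError` matches → res = 87.
Result: 87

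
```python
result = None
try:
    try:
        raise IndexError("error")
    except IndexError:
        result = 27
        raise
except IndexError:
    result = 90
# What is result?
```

Step-by-step execution trace:
1. Inner try: `raise IndexError("error")` raises IndexError.
2. Inner `except IndexError` matches → result = 27.
3. bare `raise` re-raises the same IndexError.
4. Outer `except IndexError` matches → result = 90.
Result: 90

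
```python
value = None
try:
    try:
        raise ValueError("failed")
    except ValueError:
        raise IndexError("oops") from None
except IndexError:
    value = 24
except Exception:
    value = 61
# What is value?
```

Step-by-step execution trace:
1. Inner try raises ValueError; inner `except ValueError` catches it.
2. `raise IndexError(...) from None` raises IndexError (from None suppresses __context__, but the active exception is still IndexError).
3. Outer `except IndexError` matches → value = 24.
4. `except Exception` is not reached.
Result: 24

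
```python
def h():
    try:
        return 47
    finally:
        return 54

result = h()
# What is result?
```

Step-by-step execution trace:
1. `h()` enters try: `return 47` sets pending return value 47.
2. Before returning, `finally: return 54` runs and overrides the pending return.
3. h() returns 54 → result = 54.
Result: 54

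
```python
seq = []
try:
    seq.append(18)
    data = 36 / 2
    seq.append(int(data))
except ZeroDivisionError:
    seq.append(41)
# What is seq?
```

Step-by-step execution trace:
1. try: `seq.append(18)` → seq = [18].
2. `data = 36 / 2` → data = 18.0. No exception raised.
3. `seq.append(int(data))` → seq = [18, 18].
4. `except ZeroDivisionError` is skipped (no exception was raised).
Result: [18, 18]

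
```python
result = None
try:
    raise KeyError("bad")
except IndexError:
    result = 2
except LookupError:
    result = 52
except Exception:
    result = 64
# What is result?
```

Step-by-step execution trace:
1. `raise KeyError(...)` raises KeyError.
2. `except IndexError` does not match (KeyError is not a subclass of IndexError); skipped.
3. `except LookupError` matches (KeyError is a subclass of LookupError) → result = 52.
4. `except Exception` is not reached.
Result: 52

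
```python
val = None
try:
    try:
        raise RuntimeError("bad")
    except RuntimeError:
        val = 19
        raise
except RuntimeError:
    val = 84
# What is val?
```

Step-by-step execution trace:
1. Inner try: `raise RuntimeError("bad")` raises RuntimeError.
2. Inner `except RuntimeError` matches → val = 19.
3. bare `raise` re-raises the same RuntimeError.
4. Outer `except RuntimeError` matches → val = 84.
Result: 84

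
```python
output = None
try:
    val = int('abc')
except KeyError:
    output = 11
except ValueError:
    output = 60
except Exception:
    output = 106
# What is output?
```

Step-by-step execution trace:
1. `val = int('abc')` raises ValueError.
2. `except KeyError` does not match ValueError; skipped.
3. `except ValueError` matches → output = 60.
4. Remaining except clauses are skipped.
Result: 60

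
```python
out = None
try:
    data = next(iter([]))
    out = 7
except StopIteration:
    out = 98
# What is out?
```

Step-by-step execution trace:
1. `data = next(iter([]))` raises StopIteration.
2. `out = 7` is not reached.
3. `except StopIteration` matches → out = 98.
Result: 98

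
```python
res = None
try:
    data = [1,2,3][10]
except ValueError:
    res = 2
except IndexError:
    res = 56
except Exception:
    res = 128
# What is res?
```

Step-by-step execution trace:
1. `data = [1,2,3][10]` raises IndexError.
2. `except ValueError` does not match IndexError; skipped.
3. `except IndexError` matches → res = 56.
4. Remaining except clauses are skipped.
Result: 56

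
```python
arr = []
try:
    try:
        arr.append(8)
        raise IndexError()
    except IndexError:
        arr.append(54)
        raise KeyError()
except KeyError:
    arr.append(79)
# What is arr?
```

Step-by-step execution trace:
1. Inner try: `arr.append(8)` → arr = [8].
2. `raise IndexError()` raises IndexError.
3. Inner `except IndexError` matches → `arr.append(54)` → arr = [8, 54].
4. `raise KeyError()` raises KeyError; propagates to outer try.
5. Outer `except KeyError` matches → `arr.append(79)` → arr = [8, 54, 79].
Result: [8, 54, 79]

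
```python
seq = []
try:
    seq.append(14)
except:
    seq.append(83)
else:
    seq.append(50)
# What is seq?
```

Step-by-step execution trace:
1. try: `seq.append(14)` → seq = [14]. No exception raised.
2. `except` is skipped.
3. `else` runs (try completed without exception): `seq.append(50)` → seq = [14, 50].
Result: [14, 50]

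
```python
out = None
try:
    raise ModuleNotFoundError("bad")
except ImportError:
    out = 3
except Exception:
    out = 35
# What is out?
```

Step-by-step execution trace:
1. `raise ModuleNotFoundError(...)` raises ModuleNotFoundError.
2. `except ImportError` matches (ModuleNotFoundError is a subclass of ImportError) → out = 3.
3. `except Exception` is not reached.
Result: 3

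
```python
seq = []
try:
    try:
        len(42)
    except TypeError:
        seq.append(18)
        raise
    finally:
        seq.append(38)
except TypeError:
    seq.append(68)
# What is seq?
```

Step-by-step execution trace:
1. Inner try: `len(42)` raises TypeError.
2. Inner `except TypeError` matches → `seq.append(18)` → seq = [18].
3. bare `raise` re-raises TypeError.
4. Inner `finally` runs during unwinding: `seq.append(38)` → seq = [18, 38].
5. Outer `except TypeError` matches → `seq.append(68)` → seq = [18, 38, 68].
Result: [18, 38, 68]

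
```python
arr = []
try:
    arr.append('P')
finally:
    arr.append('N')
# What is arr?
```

Step-by-step execution trace:
1. try: `arr.append('P')` → arr = ['P'].
2. The try body completes without raising.
3. finally always runs: `arr.append('N')` → arr = ['P', 'N'].
Result: ['P', 'N']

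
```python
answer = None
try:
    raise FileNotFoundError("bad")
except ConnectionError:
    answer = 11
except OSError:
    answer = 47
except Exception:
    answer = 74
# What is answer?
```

Step-by-step execution trace:
1. `raise FileNotFoundError(...)` raises FileNotFoundError.
2. `except ConnectionError` does not match (FileNotFoundError is not a subclass of ConnectionError); skipped.
3. `except OSError` matches (FileNotFoundError is a subclass of OSError) → answer = 47.
4. `except Exception` is not reached.
Result: 47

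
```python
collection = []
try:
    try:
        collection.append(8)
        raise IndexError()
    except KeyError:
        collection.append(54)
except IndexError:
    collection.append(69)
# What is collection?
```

Step-by-step execution trace:
1. Inner try: `collection.append(8)` → collection = [8].
2. `raise IndexError()` raises IndexError.
3. Inner `except KeyError` does not match IndexError; exception propagates to outer try.
4. Outer `except IndexError` matches → `collection.append(69)` → collection = [8, 69].
Result: [8, 69]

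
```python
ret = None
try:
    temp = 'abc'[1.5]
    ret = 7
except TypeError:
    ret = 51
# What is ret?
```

Step-by-step execution trace:
1. `temp = 'abc'[1.5]` raises TypeError.
2. `ret = 7` is not reached.
3. `except TypeError` matches → ret = 51.
Result: 51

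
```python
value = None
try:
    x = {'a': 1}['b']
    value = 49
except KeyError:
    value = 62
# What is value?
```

Step-by-step execution trace:
1. `x = {'a': 1}['b']` raises KeyError.
2. `value = 49` is not reached.
3. `except KeyError` matches → value = 62.
Result: 62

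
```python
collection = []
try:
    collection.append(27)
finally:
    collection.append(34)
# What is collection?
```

Step-by-step execution trace:
1. try: `collection.append(27)` → collection = [27].
2. The try body completes without raising.
3. finally always runs: `collection.append(34)` → collection = [27, 34].
Result: [27, 34]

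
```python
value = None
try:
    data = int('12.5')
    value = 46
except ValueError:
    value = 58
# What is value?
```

Step-by-step execution trace:
1. `data = int('12.5')` raises ValueError.
2. `value = 46` is not reached.
3. `except ValueError` matches → value = 58.
Result: 58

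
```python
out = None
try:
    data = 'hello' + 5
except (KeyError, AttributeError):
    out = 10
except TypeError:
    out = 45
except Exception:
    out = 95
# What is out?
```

Step-by-step execution trace:
1. `data = 'hello' + 5` raises TypeError.
2. `except (KeyError, AttributeError)` does not match TypeError; skipped.
3. `except TypeError` matches (exact type match) → out = 45.
4. `except Exception` is not reached.
Result: 45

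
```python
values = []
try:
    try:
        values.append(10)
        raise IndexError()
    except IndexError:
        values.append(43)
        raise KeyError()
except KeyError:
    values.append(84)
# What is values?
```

Step-by-step execution trace:
1. Inner try: `values.append(10)` → values = [10].
2. `raise IndexError()` raises IndexError.
3. Inner `except IndexError` matches → `values.append(43)` → values = [10, 43].
4. `raise KeyError()` raises KeyError; propagates to outer try.
5. Outer `except KeyError` matches → `values.append(84)` → values = [10, 43, 84].
Result: [10, 43, 84]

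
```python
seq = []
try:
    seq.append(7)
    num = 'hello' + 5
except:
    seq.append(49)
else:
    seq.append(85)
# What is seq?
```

Step-by-step execution trace:
1. try: `seq.append(7)` → seq = [7].
2. `num = 'hello' + 5` raises TypeError.
3. bare `except` matches → `seq.append(49)` → seq = [7, 49].
4. `else` is skipped (an exception was raised).
Result: [7, 49]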